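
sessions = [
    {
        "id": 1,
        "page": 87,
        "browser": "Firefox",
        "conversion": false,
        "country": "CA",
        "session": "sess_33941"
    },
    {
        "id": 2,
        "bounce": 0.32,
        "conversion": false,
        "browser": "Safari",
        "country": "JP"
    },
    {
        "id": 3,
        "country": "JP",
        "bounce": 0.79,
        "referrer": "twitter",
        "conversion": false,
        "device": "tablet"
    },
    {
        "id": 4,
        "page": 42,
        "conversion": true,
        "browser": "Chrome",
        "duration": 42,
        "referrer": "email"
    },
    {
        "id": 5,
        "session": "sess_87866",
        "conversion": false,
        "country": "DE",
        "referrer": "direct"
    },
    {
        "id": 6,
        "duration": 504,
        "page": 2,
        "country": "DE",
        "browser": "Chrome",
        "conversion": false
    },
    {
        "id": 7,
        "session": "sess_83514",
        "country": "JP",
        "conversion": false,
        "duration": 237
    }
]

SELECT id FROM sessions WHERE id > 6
[7]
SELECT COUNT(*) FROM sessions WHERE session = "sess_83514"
1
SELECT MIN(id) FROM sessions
1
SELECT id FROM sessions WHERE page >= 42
[1, 4]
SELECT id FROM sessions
[1, 2, 3, 4, 5, 6, 7]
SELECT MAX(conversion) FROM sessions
True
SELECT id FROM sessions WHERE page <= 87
[1, 4, 6]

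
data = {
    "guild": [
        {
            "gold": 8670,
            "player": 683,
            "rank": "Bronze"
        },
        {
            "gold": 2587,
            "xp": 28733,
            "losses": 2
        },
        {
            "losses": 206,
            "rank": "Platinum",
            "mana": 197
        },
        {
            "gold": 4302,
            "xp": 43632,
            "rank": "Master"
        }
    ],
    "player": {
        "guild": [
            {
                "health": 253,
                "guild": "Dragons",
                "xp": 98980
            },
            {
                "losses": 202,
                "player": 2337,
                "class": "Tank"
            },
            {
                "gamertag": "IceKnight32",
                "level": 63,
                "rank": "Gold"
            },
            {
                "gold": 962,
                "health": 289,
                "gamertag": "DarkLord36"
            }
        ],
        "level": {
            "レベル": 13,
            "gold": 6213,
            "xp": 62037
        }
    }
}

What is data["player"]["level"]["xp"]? 62037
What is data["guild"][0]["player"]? 683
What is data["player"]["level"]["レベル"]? 13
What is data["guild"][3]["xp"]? 43632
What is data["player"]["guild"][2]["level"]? 63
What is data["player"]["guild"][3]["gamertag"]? "DarkLord36"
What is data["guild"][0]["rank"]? "Bronze"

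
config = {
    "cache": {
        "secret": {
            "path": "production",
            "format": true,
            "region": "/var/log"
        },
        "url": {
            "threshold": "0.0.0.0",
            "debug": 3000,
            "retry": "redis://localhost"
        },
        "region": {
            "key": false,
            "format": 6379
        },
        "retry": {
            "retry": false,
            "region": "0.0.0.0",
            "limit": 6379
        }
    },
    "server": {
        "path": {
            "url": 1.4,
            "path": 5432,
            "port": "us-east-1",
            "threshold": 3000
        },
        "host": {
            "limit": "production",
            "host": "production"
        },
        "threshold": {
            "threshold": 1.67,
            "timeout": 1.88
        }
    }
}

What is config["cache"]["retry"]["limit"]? 6379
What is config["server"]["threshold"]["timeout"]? 1.88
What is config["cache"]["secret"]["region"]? "/var/log"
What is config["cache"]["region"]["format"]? 6379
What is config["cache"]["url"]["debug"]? 3000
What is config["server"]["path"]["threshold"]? 3000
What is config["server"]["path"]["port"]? "us-east-1"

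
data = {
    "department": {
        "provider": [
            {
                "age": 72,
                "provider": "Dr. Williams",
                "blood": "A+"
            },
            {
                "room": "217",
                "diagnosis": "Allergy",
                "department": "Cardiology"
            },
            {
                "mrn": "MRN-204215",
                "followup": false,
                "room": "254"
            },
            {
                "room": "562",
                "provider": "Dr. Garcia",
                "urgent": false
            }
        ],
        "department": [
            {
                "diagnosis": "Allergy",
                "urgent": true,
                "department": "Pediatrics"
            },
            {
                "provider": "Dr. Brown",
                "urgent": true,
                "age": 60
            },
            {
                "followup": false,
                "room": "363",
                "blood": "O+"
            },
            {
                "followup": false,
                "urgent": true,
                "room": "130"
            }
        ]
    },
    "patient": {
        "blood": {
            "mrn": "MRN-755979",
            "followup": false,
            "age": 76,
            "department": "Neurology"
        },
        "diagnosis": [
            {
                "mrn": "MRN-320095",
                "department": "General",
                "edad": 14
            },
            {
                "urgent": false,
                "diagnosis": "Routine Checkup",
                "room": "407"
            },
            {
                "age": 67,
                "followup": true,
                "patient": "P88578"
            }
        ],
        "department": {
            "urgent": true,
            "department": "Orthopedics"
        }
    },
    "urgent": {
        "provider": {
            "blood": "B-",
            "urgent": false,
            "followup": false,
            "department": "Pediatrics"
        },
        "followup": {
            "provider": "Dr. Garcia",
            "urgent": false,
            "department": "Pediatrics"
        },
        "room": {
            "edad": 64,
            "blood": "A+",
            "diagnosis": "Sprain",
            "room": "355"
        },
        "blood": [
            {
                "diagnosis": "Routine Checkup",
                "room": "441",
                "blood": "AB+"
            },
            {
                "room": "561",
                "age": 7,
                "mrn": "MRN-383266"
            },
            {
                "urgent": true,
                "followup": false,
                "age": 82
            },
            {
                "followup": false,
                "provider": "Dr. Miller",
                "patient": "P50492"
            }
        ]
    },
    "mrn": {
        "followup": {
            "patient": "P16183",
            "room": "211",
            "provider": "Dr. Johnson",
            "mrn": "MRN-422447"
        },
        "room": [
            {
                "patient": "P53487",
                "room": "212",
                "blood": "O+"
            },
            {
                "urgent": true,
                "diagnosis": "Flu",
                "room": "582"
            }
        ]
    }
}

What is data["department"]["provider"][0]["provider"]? "Dr. Williams"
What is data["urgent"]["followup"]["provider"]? "Dr. Garcia"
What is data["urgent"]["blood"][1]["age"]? 7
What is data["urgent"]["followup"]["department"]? "Pediatrics"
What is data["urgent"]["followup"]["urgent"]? False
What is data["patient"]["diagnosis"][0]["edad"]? 14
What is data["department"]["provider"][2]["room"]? "254"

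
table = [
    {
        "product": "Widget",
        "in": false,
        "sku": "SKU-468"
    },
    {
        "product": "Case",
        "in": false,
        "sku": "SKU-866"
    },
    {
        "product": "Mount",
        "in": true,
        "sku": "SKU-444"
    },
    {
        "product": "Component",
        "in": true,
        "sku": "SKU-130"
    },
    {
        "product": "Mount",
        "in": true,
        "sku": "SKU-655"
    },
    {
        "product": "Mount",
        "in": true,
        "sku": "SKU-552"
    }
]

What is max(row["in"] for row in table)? True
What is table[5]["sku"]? "SKU-552"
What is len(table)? 6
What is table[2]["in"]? True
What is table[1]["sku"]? "SKU-866"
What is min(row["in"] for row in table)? False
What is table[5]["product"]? "Mount"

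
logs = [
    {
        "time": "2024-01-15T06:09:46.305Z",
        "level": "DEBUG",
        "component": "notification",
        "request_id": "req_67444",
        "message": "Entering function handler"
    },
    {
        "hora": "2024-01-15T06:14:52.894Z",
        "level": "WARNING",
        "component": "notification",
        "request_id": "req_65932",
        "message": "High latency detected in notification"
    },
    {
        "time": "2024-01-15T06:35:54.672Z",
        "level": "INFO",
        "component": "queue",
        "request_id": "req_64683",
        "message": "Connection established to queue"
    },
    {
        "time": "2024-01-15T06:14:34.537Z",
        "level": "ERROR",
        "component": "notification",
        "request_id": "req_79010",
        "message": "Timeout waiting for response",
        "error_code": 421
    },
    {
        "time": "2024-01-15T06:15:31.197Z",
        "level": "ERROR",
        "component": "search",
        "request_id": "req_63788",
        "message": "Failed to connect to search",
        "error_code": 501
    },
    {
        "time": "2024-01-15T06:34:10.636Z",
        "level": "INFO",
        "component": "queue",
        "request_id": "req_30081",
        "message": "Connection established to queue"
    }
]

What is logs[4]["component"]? "search"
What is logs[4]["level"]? "ERROR"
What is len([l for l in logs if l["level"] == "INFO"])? 2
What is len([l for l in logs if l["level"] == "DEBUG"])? 1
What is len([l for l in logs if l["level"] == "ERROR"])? 2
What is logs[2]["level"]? "INFO"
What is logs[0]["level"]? "DEBUG"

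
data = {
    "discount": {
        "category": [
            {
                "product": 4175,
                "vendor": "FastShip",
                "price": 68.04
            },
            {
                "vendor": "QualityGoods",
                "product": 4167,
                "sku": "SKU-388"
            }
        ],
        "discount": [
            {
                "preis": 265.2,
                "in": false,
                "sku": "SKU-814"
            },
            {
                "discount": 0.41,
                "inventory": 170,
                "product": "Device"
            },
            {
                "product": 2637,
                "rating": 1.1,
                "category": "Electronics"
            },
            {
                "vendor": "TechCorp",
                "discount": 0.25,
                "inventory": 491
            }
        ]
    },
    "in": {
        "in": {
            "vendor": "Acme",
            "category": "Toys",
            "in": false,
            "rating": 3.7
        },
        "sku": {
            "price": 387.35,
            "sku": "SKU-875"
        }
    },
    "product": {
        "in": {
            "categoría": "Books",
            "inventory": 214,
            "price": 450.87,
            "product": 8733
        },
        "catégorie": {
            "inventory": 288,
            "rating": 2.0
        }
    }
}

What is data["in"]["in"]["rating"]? 3.7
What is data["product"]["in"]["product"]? 8733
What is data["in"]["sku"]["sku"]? "SKU-875"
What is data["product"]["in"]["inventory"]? 214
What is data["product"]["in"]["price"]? 450.87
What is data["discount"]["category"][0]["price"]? 68.04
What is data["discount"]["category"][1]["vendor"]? "QualityGoods"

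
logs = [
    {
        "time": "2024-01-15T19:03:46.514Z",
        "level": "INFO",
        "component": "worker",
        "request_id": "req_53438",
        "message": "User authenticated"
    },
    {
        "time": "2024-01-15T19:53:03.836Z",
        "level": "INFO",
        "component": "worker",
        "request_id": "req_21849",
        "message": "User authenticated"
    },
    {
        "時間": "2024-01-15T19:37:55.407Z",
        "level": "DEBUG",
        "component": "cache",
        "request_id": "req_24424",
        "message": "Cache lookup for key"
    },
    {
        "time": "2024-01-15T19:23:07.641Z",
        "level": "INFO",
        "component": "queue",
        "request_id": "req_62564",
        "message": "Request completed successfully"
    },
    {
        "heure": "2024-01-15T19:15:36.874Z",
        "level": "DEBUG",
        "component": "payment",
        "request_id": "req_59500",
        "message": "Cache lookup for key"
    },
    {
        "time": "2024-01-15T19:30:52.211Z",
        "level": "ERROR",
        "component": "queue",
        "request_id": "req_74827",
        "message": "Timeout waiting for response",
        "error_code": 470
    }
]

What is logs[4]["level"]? "DEBUG"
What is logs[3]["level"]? "INFO"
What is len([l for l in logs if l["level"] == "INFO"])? 3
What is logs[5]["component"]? "queue"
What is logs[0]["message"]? "User authenticated"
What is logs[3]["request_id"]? "req_62564"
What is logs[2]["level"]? "DEBUG"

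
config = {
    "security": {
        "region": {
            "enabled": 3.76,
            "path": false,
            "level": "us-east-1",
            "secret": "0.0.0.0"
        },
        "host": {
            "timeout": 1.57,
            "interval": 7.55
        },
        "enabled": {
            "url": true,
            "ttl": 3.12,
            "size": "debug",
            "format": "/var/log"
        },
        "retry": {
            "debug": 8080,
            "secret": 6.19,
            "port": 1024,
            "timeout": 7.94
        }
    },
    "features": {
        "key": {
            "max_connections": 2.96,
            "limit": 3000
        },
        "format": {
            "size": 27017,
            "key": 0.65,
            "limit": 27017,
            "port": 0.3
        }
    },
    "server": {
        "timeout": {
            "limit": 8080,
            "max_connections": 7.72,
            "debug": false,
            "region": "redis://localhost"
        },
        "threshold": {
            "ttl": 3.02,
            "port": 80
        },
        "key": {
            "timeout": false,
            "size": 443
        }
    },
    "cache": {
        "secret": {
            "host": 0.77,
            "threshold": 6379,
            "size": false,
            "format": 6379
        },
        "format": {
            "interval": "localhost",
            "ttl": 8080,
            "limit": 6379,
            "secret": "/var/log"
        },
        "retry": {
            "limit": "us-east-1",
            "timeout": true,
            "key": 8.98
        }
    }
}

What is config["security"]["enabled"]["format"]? "/var/log"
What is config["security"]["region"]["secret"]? "0.0.0.0"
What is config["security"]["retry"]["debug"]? 8080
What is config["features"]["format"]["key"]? 0.65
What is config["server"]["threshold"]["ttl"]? 3.02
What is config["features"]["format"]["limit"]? 27017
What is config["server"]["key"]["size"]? 443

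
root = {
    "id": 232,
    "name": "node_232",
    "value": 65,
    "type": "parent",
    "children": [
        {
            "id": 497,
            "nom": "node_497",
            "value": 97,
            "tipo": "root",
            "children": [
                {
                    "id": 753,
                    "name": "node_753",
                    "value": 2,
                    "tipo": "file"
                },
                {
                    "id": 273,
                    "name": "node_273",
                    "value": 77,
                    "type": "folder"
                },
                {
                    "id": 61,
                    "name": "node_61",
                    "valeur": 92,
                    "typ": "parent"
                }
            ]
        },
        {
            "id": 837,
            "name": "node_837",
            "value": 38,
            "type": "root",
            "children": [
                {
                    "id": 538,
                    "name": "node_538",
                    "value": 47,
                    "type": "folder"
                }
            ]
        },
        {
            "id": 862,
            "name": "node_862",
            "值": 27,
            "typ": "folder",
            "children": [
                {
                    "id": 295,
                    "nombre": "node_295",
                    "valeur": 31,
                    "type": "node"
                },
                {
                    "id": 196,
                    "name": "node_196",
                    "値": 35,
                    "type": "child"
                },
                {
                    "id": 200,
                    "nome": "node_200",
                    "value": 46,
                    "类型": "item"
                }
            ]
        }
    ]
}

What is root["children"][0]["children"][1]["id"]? 273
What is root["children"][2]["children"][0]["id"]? 295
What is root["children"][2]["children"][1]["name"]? "node_196"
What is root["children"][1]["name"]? "node_837"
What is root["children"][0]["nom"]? "node_497"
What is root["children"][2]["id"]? 862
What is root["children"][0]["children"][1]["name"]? "node_273"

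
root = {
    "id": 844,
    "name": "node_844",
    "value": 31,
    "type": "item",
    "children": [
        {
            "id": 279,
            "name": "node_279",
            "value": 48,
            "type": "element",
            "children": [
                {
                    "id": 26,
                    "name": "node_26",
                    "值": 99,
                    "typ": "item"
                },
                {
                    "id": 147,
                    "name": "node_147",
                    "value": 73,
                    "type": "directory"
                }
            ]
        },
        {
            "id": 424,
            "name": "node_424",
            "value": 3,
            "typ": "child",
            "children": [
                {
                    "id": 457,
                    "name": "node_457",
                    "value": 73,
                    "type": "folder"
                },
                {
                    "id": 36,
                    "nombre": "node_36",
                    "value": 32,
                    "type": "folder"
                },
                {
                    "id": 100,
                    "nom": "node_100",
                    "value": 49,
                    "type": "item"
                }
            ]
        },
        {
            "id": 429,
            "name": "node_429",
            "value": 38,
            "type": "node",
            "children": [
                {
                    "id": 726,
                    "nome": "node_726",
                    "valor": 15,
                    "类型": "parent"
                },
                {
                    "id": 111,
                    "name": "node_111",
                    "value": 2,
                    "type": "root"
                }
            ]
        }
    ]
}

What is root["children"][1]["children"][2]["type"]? "item"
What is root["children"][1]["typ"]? "child"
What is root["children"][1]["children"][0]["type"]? "folder"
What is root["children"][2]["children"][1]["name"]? "node_111"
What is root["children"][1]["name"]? "node_424"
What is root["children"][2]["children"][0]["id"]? 726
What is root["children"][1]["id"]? 424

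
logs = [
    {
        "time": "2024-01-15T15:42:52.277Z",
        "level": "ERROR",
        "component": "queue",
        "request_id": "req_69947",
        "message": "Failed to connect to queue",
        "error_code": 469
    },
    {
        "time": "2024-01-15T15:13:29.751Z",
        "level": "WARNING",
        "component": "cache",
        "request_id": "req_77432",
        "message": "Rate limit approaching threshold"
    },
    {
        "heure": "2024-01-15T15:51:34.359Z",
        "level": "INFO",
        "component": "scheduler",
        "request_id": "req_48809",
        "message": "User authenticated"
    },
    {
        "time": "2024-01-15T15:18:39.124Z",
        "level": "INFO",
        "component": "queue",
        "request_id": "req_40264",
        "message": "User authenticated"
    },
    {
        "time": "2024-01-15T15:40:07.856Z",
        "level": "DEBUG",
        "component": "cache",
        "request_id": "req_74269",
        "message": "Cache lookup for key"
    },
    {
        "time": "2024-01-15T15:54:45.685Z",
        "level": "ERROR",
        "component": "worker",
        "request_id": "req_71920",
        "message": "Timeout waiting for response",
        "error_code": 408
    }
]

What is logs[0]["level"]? "ERROR"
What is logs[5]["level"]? "ERROR"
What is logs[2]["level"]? "INFO"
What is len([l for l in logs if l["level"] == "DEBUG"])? 1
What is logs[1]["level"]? "WARNING"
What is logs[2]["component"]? "scheduler"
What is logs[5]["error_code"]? 408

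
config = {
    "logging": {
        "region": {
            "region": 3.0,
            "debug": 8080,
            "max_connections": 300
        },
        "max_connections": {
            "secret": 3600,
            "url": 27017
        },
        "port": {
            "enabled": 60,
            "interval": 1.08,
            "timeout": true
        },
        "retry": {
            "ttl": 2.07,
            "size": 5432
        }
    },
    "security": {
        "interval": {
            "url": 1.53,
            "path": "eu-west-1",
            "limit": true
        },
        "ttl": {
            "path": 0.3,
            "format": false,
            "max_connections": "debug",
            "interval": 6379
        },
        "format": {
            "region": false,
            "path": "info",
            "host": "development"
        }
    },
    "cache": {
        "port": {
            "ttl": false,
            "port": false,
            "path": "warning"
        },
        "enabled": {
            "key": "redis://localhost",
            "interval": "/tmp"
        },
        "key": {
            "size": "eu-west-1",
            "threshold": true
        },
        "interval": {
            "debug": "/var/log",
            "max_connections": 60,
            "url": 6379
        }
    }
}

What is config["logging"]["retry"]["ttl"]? 2.07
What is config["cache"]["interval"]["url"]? 6379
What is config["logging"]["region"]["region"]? 3.0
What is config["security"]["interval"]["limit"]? True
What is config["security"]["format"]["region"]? False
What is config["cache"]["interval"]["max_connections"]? 60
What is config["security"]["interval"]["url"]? 1.53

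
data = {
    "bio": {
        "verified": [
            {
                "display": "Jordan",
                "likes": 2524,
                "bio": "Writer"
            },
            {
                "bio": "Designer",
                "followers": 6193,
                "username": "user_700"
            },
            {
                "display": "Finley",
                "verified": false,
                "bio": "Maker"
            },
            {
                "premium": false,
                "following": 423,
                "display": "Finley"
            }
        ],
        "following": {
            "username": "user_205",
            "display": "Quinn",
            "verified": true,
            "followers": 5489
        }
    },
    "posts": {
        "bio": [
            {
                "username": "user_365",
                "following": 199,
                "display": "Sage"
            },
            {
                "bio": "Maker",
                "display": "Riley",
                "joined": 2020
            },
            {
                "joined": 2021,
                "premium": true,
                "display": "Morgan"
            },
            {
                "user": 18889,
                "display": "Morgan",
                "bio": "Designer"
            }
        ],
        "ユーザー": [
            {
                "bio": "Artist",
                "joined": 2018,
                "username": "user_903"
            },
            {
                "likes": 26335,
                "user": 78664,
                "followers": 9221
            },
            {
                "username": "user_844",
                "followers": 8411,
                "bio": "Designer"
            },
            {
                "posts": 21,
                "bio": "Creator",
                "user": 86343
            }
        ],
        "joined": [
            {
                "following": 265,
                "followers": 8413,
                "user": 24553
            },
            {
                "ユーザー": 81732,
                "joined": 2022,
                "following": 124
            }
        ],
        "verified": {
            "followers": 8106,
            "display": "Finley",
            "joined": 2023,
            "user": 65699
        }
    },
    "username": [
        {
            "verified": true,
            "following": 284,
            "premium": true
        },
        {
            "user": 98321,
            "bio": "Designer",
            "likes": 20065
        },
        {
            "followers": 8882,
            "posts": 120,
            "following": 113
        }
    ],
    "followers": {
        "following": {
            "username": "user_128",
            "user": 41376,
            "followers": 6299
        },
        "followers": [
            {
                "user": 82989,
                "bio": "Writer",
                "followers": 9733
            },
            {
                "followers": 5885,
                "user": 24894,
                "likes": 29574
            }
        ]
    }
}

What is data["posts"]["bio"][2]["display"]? "Morgan"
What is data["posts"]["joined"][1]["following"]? 124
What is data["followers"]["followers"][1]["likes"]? 29574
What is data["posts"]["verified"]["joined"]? 2023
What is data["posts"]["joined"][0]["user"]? 24553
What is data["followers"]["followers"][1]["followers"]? 5885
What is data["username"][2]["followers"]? 8882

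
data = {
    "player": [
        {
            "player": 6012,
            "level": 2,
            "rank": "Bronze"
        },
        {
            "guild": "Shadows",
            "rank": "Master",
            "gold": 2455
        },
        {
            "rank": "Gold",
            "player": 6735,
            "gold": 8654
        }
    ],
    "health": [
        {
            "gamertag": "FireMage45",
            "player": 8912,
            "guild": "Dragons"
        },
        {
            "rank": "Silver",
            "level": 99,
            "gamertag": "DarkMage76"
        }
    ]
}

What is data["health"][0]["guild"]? "Dragons"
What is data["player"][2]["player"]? 6735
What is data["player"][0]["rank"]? "Bronze"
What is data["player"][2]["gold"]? 8654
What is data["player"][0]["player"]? 6012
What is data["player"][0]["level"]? 2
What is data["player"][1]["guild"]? "Shadows"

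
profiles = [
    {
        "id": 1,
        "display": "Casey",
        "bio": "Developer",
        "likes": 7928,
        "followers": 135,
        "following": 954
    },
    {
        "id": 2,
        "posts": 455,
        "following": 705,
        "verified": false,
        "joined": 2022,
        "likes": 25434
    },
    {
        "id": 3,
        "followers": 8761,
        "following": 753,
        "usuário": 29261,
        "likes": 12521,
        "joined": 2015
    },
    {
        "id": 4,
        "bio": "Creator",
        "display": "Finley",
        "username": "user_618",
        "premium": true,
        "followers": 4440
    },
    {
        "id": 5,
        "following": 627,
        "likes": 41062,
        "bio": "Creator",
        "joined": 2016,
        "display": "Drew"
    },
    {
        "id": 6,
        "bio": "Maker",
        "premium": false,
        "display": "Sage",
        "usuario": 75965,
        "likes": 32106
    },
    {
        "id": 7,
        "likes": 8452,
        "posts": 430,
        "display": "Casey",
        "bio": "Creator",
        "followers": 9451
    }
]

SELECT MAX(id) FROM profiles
7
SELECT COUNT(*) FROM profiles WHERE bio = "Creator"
3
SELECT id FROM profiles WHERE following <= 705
[2, 5]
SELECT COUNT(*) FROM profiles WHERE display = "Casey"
2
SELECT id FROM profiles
[1, 2, 3, 4, 5, 6, 7]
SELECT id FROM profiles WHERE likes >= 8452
[2, 3, 5, 6, 7]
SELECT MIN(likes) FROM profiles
7928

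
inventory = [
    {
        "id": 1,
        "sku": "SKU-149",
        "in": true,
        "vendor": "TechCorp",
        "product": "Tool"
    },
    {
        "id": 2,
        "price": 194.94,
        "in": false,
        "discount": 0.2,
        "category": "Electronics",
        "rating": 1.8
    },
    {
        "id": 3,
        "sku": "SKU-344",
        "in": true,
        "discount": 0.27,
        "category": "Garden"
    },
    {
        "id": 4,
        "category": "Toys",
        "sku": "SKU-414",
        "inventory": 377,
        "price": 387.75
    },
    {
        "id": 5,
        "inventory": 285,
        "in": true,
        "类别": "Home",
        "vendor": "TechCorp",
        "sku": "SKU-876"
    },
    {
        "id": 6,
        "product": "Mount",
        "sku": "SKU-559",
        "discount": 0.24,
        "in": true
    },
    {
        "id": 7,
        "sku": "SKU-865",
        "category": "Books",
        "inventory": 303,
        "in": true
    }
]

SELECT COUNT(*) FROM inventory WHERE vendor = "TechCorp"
2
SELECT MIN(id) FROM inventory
1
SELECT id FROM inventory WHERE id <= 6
[1, 2, 3, 4, 5, 6]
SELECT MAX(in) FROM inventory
True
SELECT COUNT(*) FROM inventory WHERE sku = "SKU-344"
1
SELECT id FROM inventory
[1, 2, 3, 4, 5, 6, 7]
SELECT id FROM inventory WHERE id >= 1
[1, 2, 3, 4, 5, 6, 7]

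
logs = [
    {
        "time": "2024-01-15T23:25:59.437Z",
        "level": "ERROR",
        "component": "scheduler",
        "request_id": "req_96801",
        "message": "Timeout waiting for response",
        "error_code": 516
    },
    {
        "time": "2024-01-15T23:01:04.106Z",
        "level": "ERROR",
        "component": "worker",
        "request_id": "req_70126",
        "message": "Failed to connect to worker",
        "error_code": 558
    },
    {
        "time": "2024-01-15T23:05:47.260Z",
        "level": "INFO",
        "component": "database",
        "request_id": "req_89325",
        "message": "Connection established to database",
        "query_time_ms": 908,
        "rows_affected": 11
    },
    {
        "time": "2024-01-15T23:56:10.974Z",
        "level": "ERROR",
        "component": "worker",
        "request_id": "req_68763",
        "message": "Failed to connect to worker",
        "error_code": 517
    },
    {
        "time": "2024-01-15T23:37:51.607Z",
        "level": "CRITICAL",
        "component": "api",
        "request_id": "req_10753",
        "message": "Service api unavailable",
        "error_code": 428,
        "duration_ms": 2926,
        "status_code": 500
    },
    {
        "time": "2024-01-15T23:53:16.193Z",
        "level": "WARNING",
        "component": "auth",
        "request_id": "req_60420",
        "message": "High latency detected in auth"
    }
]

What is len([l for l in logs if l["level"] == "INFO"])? 1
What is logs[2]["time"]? "2024-01-15T23:05:47.260Z"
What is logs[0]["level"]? "ERROR"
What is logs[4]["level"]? "CRITICAL"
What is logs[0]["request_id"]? "req_96801"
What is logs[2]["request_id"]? "req_89325"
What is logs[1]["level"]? "ERROR"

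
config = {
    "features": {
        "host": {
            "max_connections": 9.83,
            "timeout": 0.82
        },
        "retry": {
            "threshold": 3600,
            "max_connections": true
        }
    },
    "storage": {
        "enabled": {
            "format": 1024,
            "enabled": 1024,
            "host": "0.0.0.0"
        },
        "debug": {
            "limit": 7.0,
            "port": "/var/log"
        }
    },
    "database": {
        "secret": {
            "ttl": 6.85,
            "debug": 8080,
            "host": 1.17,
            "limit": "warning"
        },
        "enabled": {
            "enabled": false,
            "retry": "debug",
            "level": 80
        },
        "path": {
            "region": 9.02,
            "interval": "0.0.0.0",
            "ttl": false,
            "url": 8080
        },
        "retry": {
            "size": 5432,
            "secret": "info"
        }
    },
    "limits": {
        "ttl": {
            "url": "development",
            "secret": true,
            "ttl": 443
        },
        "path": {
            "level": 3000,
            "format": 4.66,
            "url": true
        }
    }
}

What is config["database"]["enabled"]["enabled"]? False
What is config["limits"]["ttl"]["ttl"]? 443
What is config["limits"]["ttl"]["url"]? "development"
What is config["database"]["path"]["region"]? 9.02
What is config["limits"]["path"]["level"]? 3000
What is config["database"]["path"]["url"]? 8080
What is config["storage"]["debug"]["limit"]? 7.0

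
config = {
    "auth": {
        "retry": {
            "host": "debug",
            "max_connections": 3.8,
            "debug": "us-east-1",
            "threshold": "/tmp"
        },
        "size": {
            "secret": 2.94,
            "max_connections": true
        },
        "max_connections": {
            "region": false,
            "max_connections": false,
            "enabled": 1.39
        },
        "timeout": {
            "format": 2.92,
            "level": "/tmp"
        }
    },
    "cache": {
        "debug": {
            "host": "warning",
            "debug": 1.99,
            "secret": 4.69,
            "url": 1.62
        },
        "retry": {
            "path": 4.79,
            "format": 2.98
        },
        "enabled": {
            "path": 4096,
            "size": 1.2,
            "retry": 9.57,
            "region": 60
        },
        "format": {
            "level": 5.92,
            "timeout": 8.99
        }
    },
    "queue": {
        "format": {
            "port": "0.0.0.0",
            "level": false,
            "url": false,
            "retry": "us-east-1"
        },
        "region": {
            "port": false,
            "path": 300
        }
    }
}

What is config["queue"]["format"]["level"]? False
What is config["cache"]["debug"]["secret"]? 4.69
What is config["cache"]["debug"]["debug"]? 1.99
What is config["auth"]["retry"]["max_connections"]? 3.8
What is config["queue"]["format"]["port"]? "0.0.0.0"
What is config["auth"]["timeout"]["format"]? 2.92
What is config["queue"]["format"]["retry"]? "us-east-1"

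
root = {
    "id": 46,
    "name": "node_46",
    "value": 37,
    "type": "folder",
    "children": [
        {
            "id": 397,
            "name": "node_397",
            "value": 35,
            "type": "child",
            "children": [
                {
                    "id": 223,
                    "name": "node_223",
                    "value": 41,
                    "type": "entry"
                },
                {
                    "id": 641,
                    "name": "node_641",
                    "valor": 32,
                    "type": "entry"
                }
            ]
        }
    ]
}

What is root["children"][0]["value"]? 35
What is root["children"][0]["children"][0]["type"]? "entry"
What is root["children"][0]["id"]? 397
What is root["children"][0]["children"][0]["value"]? 41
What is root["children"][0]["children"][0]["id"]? 223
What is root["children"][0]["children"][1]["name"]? "node_641"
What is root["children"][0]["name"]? "node_397"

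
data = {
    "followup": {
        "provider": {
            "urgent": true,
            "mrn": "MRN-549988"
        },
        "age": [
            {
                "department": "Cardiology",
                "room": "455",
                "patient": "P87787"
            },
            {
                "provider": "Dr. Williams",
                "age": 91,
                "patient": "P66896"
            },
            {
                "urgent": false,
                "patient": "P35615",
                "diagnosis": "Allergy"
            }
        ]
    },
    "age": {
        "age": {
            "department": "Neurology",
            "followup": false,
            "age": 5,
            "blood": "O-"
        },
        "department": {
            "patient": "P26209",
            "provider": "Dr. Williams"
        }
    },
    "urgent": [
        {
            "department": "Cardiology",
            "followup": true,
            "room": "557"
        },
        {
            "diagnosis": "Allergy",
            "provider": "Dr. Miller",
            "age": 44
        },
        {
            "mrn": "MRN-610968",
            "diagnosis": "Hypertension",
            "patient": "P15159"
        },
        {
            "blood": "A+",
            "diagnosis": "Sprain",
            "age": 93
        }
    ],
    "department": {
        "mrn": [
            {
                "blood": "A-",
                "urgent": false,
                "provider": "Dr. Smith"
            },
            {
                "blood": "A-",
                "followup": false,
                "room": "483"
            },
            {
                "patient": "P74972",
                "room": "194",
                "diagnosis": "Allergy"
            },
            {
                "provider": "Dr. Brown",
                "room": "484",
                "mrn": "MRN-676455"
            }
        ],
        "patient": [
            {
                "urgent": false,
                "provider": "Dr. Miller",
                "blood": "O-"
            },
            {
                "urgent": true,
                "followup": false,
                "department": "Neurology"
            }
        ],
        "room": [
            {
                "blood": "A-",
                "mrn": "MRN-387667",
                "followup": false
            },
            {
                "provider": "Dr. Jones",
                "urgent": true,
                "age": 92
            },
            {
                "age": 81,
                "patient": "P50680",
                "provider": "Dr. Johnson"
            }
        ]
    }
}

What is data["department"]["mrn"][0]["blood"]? "A-"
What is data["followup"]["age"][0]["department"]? "Cardiology"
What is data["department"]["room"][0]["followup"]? False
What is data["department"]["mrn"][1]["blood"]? "A-"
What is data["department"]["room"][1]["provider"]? "Dr. Jones"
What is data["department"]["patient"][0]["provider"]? "Dr. Miller"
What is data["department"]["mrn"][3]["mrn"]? "MRN-676455"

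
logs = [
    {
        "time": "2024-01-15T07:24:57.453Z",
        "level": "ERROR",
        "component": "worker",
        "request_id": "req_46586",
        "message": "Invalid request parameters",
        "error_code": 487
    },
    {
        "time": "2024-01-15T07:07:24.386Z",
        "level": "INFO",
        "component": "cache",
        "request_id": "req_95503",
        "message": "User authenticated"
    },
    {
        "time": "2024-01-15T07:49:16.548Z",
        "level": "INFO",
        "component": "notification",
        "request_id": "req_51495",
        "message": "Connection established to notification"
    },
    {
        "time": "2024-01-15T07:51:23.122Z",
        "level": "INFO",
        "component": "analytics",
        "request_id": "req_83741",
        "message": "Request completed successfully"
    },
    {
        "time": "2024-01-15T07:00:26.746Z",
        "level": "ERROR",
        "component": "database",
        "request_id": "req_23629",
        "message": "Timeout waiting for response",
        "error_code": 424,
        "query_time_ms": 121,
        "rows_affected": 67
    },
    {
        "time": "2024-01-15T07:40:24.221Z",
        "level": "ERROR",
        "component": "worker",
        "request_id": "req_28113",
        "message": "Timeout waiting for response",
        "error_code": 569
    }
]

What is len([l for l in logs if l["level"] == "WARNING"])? 0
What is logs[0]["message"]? "Invalid request parameters"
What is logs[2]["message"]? "Connection established to notification"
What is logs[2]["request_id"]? "req_51495"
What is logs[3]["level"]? "INFO"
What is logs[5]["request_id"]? "req_28113"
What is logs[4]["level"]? "ERROR"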